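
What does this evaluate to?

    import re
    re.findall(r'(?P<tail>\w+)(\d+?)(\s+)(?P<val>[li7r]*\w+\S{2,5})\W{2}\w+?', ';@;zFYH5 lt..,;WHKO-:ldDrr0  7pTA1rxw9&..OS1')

[('zFYH', '5', ' ', 'lt..'), ('ldDrr', '0', '  ', '7pTA1rxw9&')]

`findall` packs the 4 group values into a tuple for every match.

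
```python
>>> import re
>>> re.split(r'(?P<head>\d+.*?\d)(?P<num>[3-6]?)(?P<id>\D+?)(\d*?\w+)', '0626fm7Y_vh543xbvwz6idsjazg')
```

['', '0626fm7', '', 'Y', '_vh543xbvwz6idsjazg', '']

Pattern: one or more of a digit, then zero or more of any character (lazy), then a digit (captured as 'head'); then optionally a character in [3-6] (captured as 'num'); then one or more of a non-digit (lazy) (captured as 'id'); then zero or more of a digit (lazy), then one or more of a word character (captured).
A non-greedy quantifier consumes as few characters as it can — just enough that the remainder of the pattern still matches from where it stops; whatever follows it matches normally.
Matches to split on: at [0:27] → '0626fm7Y_vh543xbvwz6idsjazg'.
With a capturing group present, the delimiter's captured portion is kept in the result list.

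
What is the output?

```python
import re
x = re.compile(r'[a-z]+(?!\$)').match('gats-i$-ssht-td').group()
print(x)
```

A negative assertion filters positions out without eating any characters.
With `match`, the pattern is implicitly anchored at the beginning.
The match spans [0:4] → 'gats'.

gats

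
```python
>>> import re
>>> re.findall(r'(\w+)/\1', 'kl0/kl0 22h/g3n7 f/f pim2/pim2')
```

A backreference is literal: `\1` must see the identical characters the first group matched.
`findall` collects group 1 from each match (3 total).

['kl0', 'f', 'pim2']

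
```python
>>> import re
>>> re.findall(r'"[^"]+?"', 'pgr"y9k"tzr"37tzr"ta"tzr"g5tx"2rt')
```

['"y9k"', '"37tzr"', '"tzr"']

Walking the string: at [3:8] → '"y9k"'; at [11:18] → '"37tzr"'; at [20:25] → '"tzr"'.
Since nothing is captured, `findall` lists the 3 matched substrings directly.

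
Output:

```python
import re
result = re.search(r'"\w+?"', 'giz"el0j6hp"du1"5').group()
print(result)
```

"el0j6hp"

Unlike `match`, `search` isn't anchored — it looks for the pattern anywhere in the string.
The match spans [3:12] → '"el0j6hp"'.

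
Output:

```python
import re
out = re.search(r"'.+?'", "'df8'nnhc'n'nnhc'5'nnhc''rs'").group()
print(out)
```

Lazy quantifiers expand one character at a time until the remainder of the pattern can match.
`re.search` tries every starting position until one works.
The match spans [0:5] → "'df8'".

'df8'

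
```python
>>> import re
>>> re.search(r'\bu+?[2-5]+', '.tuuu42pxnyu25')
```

None

This matches a word boundary (`\b`, zero-width); then one or more of a literal 'u' (lazy); then one or more of a character in [2-5].
Unlike `match`, `search` isn't anchored — it looks for the pattern anywhere in the string.
Here nothing in the string fits, so the call returns None.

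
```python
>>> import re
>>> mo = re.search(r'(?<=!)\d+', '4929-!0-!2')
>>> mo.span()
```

(6, 7)

Lookahead/lookbehind check context without consuming it, so the matched span excludes the asserted characters.
Unlike `match`, `search` isn't anchored — it looks for the pattern anywhere in the string.
The match spans [6:7] → '0'.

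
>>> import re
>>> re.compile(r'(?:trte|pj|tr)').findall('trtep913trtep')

Alternation isn't longest-match — the leftmost alternative that fits at this position is chosen.
Matches: at [0:4] → 'trte'; at [8:12] → 'trte'.
Since nothing is captured, `findall` lists the 2 matched substrings directly.

['trte', 'trte']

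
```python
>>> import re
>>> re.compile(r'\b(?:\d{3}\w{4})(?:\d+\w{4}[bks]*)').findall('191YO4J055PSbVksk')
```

['191YO4J055PSbVksk']

The pattern matches a word boundary (`\b`, zero-width); then exactly 3 of a digit, then exactly 4 of a word character (non-capturing group); then one or more of a digit, then exactly 4 of a word character, then zero or more of one of [bks] (non-capturing group).
Matches: at [0:17] → '191YO4J055PSbVksk'.
Since nothing is captured, `findall` lists the 1 matched substring directly.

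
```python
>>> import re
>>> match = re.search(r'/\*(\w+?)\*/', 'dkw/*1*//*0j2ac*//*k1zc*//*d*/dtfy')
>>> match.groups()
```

('1',)

The match spans [3:8] → '/*1*/'.
Captured: group 1 = '1'.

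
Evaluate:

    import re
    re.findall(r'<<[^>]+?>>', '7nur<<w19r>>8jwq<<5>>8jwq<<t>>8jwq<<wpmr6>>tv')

['<<w19r>>', '<<5>>', '<<t>>', '<<wpmr6>>']

`findall` yields the raw match text (4 of them) because the pattern has no groups.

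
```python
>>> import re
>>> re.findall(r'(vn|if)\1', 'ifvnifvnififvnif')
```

`\1` is not a pattern — it's the concrete string captured by group 1, re-applied verbatim.
Walking the string: at [8:12] match 'ifif', group 1 = 'if'.
`findall` collects group 1 from the one match (1 total).

['if']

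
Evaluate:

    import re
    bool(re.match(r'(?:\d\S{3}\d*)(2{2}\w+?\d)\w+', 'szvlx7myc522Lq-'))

False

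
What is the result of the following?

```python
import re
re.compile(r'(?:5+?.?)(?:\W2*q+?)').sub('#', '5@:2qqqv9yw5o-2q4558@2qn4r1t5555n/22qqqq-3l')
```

'#qqv9yw#4#n4r1t#qqq-3l'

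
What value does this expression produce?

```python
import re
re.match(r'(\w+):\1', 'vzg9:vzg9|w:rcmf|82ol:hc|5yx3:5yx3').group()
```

With `match`, the pattern is implicitly anchored at the beginning.
The match spans [0:9] → 'vzg9:vzg9'.

'vzg9:vzg9'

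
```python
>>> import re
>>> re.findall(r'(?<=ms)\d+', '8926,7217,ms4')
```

The positive lookaround only admits positions where the adjacent text matches; those characters stay outside the span.
Scanning left to right: at [12:13] → '4'.
No capturing groups, so `findall` returns the 1 full match string.

['4']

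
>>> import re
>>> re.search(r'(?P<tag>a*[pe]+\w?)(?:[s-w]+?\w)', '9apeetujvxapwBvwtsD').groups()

('apeet',)

This matches zero or more of a literal 'a', then one or more of one of [pe], then optionally a word character (captured as 'tag'); then one or more of a character in [s-w] (lazy), then a word character (non-capturing group).
`search` walks the string left to right and returns the first match it finds.
The match spans [1:8] → 'apeetuj'.
Captured: group 1 = 'apeet'.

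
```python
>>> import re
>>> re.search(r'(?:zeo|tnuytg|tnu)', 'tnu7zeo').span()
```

(0, 3)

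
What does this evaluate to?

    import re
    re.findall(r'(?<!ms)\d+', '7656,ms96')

Because the assertion is negative and zero-width, positions next to the forbidden text are skipped.
Matches: at [0:4] → '7656'; at [8:9] → '6'.
With no groups in the pattern, `findall` gives back each whole match — 2 here.

['7656', '6']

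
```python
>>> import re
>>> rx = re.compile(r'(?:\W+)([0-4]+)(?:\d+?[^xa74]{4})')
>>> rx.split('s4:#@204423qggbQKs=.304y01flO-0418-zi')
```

['s4', '20442', 'QKs', '30', 'lO', '04', '']

Pattern: one or more of a non-word character (non-capturing group); then one or more of a character in [0-4] (captured); then one or more of a digit (lazy), then exactly 4 of any character except [xa74] (non-capturing group).
Matches to split on: at [2:15] → ':#@204423qggb'; at [18:27] → '=.304y01f'; at [29:37] → '-0418-zi'.
Because the pattern has a capturing group, `split` also inserts each captured text between the pieces.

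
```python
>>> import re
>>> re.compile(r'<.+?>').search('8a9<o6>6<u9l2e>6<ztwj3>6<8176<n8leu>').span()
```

(3, 7)

A `+?`/`*?`/`{m,n}?` starts at its minimum and grows only as far as needed for what follows to match.
`re.search` tries every starting position until one works.
The match spans [3:7] → '<o6>'.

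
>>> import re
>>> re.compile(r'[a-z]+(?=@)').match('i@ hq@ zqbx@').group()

'i'

`match` is anchored at position 0; if the pattern doesn't fit there, it returns None.
The match spans [0:1] → 'i'.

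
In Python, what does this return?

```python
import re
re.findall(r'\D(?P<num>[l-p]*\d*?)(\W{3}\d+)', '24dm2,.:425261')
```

[('m2', ',.:425261')]

With 2 capturing groups, `findall` returns a 2-tuple per match.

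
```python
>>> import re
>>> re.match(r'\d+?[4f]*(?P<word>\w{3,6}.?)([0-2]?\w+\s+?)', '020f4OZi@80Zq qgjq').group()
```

'020f4OZi@80Zq '

`re.match` only tries the pattern at the start of the string.
The match spans [0:14] → '020f4OZi@80Zq '.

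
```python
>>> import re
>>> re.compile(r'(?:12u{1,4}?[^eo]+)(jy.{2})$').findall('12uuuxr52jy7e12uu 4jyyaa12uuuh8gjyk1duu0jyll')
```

['jyll']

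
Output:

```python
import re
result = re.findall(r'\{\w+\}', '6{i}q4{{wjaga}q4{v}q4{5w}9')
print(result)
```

['{i}', '{wjaga}', '{v}', '{5w}']

`findall` yields the raw match text (4 of them) because the pattern has no groups.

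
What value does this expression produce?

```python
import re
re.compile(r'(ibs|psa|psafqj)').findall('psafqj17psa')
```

['psa', 'psa']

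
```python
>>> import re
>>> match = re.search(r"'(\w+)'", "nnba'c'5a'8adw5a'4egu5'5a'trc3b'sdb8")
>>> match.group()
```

"'c'"

The match spans [4:7] → "'c'".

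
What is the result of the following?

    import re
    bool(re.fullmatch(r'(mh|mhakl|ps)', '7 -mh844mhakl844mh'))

`re.fullmatch` is like wrapping the pattern in `^…$` (in single-line mode).
Here the string isn't matched end-to-end, so the call returns None, and `bool(None)` is False.

False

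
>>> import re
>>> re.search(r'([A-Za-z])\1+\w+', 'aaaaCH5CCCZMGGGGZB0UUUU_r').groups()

('a',)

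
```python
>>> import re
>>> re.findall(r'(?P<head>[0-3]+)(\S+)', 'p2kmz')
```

The pattern matches one or more of a character in [0-3] (captured as 'head'); then one or more of a non-whitespace character (captured).
Multiple groups make `findall` return tuples — one 2-tuple for the one match.

[('2', 'kmz')]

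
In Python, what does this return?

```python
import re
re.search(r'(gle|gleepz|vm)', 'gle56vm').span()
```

(0, 3)

The match spans [0:3] → 'gle'.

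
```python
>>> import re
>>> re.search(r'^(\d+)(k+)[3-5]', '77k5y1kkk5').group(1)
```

'77'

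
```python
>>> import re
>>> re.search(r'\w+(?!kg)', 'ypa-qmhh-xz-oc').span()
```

(0, 3)

The negative lookaround is zero-width — it rules out positions where the adjacent text would match, without consuming anything.
`search` walks the string left to right and returns the first match it finds.
The match spans [0:3] → 'ypa'.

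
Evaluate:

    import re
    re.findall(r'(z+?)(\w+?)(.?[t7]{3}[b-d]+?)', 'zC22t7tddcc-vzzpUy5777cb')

[('z', 'C2', '2t7td'), ('z', 'zpUy', '5777c')]

Because the quantifier is non-greedy, it stops expanding at the earliest point where the rest of the pattern can succeed.
3 groups means each result is a tuple of 3 captured strings — 2 here.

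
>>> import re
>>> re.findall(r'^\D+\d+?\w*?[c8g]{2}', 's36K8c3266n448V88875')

['s36K8c']

With no groups in the pattern, `findall` gives back each whole match — 1 here.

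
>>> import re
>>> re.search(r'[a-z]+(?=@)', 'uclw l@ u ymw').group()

The positive lookaround only admits positions where the adjacent text matches; those characters stay outside the span.
The match spans [5:6] → 'l'.

'l'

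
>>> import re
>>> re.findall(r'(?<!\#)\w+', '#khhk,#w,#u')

['hhk']

`(?!…)`/`(?<!…)` only lets a position through if the neighbouring text does NOT match; no characters are consumed.
Since nothing is captured, `findall` lists the 1 matched substring directly.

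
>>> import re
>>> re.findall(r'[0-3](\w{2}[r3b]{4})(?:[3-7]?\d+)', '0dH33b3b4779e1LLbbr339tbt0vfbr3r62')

['LLbbr3', 'vfbr3r']

The pattern matches a character in [0-3]; then exactly 2 of a word character, then exactly 4 of one of [r3b] (captured); then optionally a character in [3-7], then one or more of a digit (non-capturing group).
Because there's exactly one group, `findall` drops the full match and keeps group 1 from each hit.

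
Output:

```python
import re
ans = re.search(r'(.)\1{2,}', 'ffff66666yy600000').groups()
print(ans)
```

After group 1 captures some text, `\1` only succeeds where that same text appears again.
`search` walks the string left to right and returns the first match it finds.
The match spans [0:4] → 'ffff'.
Captured: group 1 = 'f'.

('f',)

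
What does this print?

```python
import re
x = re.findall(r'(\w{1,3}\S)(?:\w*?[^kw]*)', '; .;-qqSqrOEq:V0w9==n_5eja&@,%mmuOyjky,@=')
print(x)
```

Pattern: 1 to 3 of a word character, then a non-whitespace character (captured); then zero or more of a word character (lazy), then zero or more of any character except [kw] (non-capturing group).
Because there's exactly one group, `findall` drops the full match and keeps group 1 from each hit.

['qqSq', 'w9=', 'ky,']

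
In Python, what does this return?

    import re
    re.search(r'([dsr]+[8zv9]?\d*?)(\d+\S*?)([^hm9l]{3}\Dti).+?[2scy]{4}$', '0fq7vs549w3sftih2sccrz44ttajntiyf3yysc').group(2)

'549'

The pattern matches one or more of one of [dsr], then optionally one of [8zv9], then zero or more of a digit (lazy) (captured); then one or more of a digit, then zero or more of a non-whitespace character (lazy) (captured); then exactly 3 of any character except [hm9l], then a non-digit, then the literal 'ti' (captured); then one or more of any character (lazy), then exactly 4 of one of [2scy]; then anchored at the end.
Because the quantifier is non-greedy, it stops expanding at the earliest point where the rest of the pattern can succeed.
Unlike `match`, `search` isn't anchored — it looks for the pattern anywhere in the string.
The match spans [5:38] → 's549w3sftih2sccrz44ttajntiyf3yysc'.
Captured: group 1 = 's', group 2 = '549', group 3 = 'w3sfti'.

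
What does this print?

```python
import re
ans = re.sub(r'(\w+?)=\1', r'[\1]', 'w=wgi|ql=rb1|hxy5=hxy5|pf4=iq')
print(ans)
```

[w]gi|ql=rb1|[hxy5]|pf4=iq

After group 1 captures some text, `\1` only succeeds where that same text appears again.
`\1` in the replacement pulls in group 1's text for each match.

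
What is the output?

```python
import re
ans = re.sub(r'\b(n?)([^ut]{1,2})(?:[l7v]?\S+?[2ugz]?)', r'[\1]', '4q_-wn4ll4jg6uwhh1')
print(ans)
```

[][]4ll4jg6uwhh1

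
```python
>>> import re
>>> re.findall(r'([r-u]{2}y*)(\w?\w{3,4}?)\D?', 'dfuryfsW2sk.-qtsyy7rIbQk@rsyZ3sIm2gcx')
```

[('ury', 'fsW2'), ('tsyy', '7rIb'), ('rsy', 'Z3sI')]

Pattern: exactly 2 of a character in [r-u], then zero or more of the literal 'y' (captured); then optionally a word character, then 3 to 4 of a word character (lazy) (captured); then optionally a non-digit.
The `?` after the quantifier makes it lazy — it takes as little as possible before letting the rest of the pattern try.
Walking the string: at [2:10] match 'uryfsW2s', groups = ('ury', 'fsW2'); at [14:23] match 'tsyy7rIbQ', groups = ('tsyy', '7rIb'); at [25:33] match 'rsyZ3sIm', groups = ('rsy', 'Z3sI').
Multiple groups make `findall` return tuples — one 2-tuple for each match.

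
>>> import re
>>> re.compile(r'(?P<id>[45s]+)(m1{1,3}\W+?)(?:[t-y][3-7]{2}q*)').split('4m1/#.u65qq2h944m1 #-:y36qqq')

Because the pattern has a capturing group, `split` also inserts each captured text between the pieces.

['', '4', 'm1/#.', '2h9', '44', 'm1 #-:', '']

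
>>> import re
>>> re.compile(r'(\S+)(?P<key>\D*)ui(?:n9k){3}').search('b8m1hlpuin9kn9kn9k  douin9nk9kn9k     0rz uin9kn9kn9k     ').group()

The pattern matches one or more of a non-whitespace character (captured); then zero or more of a non-digit (captured as 'key'); then the literal 'ui', then the literal 'n9k' repeated 3 times.
`search` walks the string left to right and returns the first match it finds.
The match spans [0:18] → 'b8m1hlpuin9kn9kn9k'.
Captured: group 1 = 'b8m1hlp', group 2 = ''.

'b8m1hlpuin9kn9kn9k'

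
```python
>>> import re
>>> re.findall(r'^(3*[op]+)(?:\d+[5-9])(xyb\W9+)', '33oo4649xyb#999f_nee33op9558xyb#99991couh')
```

[('33oo', 'xyb#999')]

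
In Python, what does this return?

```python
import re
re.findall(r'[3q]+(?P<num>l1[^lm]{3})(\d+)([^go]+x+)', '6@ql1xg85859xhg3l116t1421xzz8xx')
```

Pattern: one or more of one of [3q]; then the literal 'l1', then exactly 3 of any character except [lm] (captured as 'num'); then one or more of a digit (captured); then one or more of any character except [go], then one or more of a literal 'x' (captured).
Walking the string: at [2:13] match 'ql1xg85859x', groups = ('l1xg8', '585', '9x'); at [15:31] match '3l116t1421xzz8xx', groups = ('l116t', '1421', 'xzz8xx').
`findall` packs the 3 group values into a tuple for every match.

[('l1xg8', '585', '9x'), ('l116t', '1421', 'xzz8xx')]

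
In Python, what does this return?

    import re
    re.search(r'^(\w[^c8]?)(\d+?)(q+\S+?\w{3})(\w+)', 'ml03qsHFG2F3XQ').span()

The match spans [0:14] → 'ml03qsHFG2F3XQ'.

(0, 14)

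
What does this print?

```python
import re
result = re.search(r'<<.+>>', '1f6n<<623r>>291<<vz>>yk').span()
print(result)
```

(4, 21)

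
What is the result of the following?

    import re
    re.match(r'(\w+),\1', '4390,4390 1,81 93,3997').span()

(0, 9)

`re.match` won't scan ahead — the pattern has to work from the very first character.
The match spans [0:9] → '4390,4390'.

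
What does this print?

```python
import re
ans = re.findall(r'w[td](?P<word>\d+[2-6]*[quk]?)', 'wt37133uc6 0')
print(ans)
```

['37133u']

The pattern matches the literal 'w', then one of [td]; then one or more of a digit, then zero or more of a character in [2-6], then optionally one of [quk] (captured as 'word').
Matches: at [0:8] match 'wt37133u', group 1 = '37133u'.
Because there's exactly one group, `findall` drops the full match and keeps group 1 from the one hit.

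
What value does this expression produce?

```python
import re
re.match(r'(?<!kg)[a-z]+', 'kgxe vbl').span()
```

(0, 4)

A negative assertion filters positions out without eating any characters.
With `match`, the pattern is implicitly anchored at the beginning.
The match spans [0:4] → 'kgxe'.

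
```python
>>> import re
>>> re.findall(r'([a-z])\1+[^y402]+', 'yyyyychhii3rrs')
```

['y']

The backreference `\1` re-matches whatever the first group consumed, character for character.
One capturing group, so `findall` returns just the captured substring from the one match — 1 in all.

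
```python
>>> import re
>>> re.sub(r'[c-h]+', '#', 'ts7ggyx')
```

'ts7#yx'

This matches one or more of a character in [c-h].
Matches: at [3:5] → 'gg'.
Every occurrence is swapped for '#'.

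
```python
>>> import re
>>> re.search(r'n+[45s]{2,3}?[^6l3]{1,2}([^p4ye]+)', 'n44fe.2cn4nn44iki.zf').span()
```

This matches one or more of the literal 'n', then 2 to 3 of one of [45s] (lazy), then 1 to 2 of any character except [6l3]; then one or more of any character except [p4ye] (captured).
Unlike `match`, `search` isn't anchored — it looks for the pattern anywhere in the string.
The match spans [0:9] → 'n44fe.2cn'.
Captured: group 1 = '.2cn'.

(0, 9)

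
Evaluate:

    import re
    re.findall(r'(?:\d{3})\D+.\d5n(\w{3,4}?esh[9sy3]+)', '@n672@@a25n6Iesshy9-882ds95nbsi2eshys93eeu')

With a single group, `findall` returns only what that group captured — 1 item.

['bsi2eshys93']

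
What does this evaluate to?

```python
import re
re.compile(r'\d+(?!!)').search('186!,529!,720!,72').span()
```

(0, 2)

The negative lookahead/lookbehind blocks any match where the forbidden context is present.
`re.search` tries every starting position until one works.
The match spans [0:2] → '18'.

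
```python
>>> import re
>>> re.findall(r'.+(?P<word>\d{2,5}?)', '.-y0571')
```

Pattern: one or more of any character; then 2 to 5 of a digit (lazy) (captured as 'word').
Scanning left to right: at [0:7] match '.-y0571', group 1 = '71'.
One capturing group, so `findall` returns just the captured substring from the one match — 1 in all.

['71']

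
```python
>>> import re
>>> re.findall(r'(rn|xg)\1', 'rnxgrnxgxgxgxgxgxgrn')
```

['xg', 'xg', 'xg']

After group 1 captures some text, `\1` only succeeds where that same text appears again.
Walking the string: at [6:10] match 'xgxg', group 1 = 'xg'; at [10:14] match 'xgxg', group 1 = 'xg'; at [14:18] match 'xgxg', group 1 = 'xg'.
Because there's exactly one group, `findall` drops the full match and keeps group 1 from each hit.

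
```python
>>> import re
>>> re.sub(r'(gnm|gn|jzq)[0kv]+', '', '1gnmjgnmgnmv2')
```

`sub` substitutes '' at each match site.

'1gnmjgnm2'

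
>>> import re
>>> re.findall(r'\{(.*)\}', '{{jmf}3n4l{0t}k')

With a single group, `findall` returns only what that group captured — 1 item.

['{jmf}3n4l{0t']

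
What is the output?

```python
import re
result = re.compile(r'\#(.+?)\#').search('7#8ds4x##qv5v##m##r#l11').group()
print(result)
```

A non-greedy quantifier consumes as few characters as it can — just enough that the remainder of the pattern still matches from where it stops; whatever follows it matches normally.
`re.search` tries every starting position until one works.
The match spans [1:8] → '#8ds4x#'.
Captured: group 1 = '8ds4x'.

#8ds4x#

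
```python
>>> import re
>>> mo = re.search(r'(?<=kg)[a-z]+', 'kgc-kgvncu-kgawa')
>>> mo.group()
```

'c'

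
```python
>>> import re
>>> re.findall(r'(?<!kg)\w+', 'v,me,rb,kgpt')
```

`(?!…)`/`(?<!…)` only lets a position through if the neighbouring text does NOT match; no characters are consumed.
With no groups in the pattern, `findall` gives back each whole match — 4 here.

['v', 'me', 'rb', 'kgpt']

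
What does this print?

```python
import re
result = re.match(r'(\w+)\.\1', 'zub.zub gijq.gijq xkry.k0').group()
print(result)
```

zub.zub

A backreference is literal: `\1` must see the identical characters the first group matched.
With `match`, the pattern is implicitly anchored at the beginning.
The match spans [0:7] → 'zub.zub'.
Captured: group 1 = 'zub'.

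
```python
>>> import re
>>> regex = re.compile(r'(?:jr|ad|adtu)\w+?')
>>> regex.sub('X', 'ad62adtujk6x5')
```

'X2Xujk6x5'

Alternation isn't longest-match — the leftmost alternative that fits at this position is chosen.
Matches: at [0:3] → 'ad6'; at [4:7] → 'adt'.
Every occurrence is swapped for 'X'.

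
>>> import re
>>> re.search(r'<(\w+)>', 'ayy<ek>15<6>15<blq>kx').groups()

The match spans [3:7] → '<ek>'.
Captured: group 1 = 'ek'.

('ek',)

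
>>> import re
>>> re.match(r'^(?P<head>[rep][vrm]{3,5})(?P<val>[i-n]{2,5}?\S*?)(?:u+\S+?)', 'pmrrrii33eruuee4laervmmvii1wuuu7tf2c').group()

'pmrrrii33eruue'

With `match`, the pattern is implicitly anchored at the beginning.
The match spans [0:14] → 'pmrrrii33eruue'.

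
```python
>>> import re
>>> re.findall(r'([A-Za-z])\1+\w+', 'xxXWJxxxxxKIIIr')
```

`\1` has to match the exact text group 1 already captured.
Walking the string: at [0:15] match 'xxXWJxxxxxKIIIr', group 1 = 'x'.
Because there's exactly one group, `findall` drops the full match and keeps group 1 from the one hit.

['x']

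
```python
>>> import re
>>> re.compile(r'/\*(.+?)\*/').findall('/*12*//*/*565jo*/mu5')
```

One capturing group, so `findall` returns just the captured substring from each match — 2 in all.

['12', '/*565jo']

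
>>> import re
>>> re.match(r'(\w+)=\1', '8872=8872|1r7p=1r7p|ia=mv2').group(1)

'8872'

`\1` is not a pattern — it's the concrete string captured by group 1, re-applied verbatim.
`re.match` only tries the pattern at the start of the string.
The match spans [0:9] → '8872=8872'.
Captured: group 1 = '8872'.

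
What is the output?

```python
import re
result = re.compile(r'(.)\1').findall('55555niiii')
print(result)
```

`\1` is not a pattern — it's the concrete string captured by group 1, re-applied verbatim.
Matches: at [0:2] match '55', group 1 = '5'; at [2:4] match '55', group 1 = '5'; at [6:8] match 'ii', group 1 = 'i'; at [8:10] match 'ii', group 1 = 'i'.
Because there's exactly one group, `findall` drops the full match and keeps group 1 from each hit.

['5', '5', 'i', 'i']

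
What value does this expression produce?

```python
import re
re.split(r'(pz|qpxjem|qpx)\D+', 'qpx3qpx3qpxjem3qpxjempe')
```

['qpx3qpx3', 'qpx', '3', 'qpxjem', '']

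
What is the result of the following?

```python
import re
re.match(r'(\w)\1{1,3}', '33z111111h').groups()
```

`\1` has to match the exact text group 1 already captured.
`re.match` only tries the pattern at the start of the string.
The match spans [0:2] → '33'.
Captured: group 1 = '3'.

('3',)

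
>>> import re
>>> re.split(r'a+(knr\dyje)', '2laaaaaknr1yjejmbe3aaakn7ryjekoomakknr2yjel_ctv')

The group in the pattern means `split` returns the separators' captures alongside the pieces.

['2l', 'knr1yje', 'jmbe3aaakn7ryjekoomakknr2yjel_ctv']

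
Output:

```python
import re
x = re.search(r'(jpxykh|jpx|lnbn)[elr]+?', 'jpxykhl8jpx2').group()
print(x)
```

The match spans [0:7] → 'jpxykhl'.

jpxykhl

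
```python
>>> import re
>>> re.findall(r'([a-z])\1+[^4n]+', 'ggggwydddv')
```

After group 1 captures some text, `\1` only succeeds where that same text appears again.
Because there's exactly one group, `findall` drops the full match and keeps group 1 from the one hit.

['g']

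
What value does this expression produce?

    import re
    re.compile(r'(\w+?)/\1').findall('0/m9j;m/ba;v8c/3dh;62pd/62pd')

`\1` has to match the exact text group 1 already captured.
Walking the string: at [19:28] match '62pd/62pd', group 1 = '62pd'.
Because there's exactly one group, `findall` drops the full match and keeps group 1 from the one hit.

['62pd']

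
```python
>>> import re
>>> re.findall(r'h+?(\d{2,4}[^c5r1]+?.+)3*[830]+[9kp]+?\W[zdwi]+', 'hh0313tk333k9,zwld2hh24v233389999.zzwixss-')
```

['0313tk333k9,zwld2hh24v2333']

This matches one or more of a literal 'h' (lazy); then 2 to 4 of a digit, then one or more of any character except [c5r1] (lazy), then one or more of any character (captured); then zero or more of the literal '3', then one or more of one of [830]; then one or more of one of [9kp] (lazy); then a non-word character, then one or more of one of [zdwi].
Walking the string: at [0:38] match 'hh0313tk333k9,zwld2hh24v233389999.zzwi', group 1 = '0313tk333k9,zwld2hh24v2333'.
One capturing group, so `findall` returns just the captured substring from the one match — 1 in all.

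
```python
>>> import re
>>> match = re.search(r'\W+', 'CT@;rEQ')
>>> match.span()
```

(2, 4)

Pattern: one or more of a non-word character.
`search` walks the string left to right and returns the first match it finds.
The match spans [2:4] → '@;'.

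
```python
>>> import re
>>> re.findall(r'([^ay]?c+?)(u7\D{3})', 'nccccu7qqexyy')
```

[('ncccc', 'u7qqe')]

The pattern matches optionally any character except [ay], then one or more of the literal 'c' (lazy) (captured); then the literal 'u7', then exactly 3 of a non-digit (captured).
Matches: at [0:10] match 'nccccu7qqe', groups = ('ncccc', 'u7qqe').
With 2 capturing groups, `findall` returns a 2-tuple per match.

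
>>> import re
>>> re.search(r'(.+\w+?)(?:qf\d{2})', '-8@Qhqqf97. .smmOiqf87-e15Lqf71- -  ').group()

The pattern matches one or more of any character, then one or more of a word character (lazy) (captured); then the literal 'qf', then exactly 2 of a digit (non-capturing group).
`search` walks the string left to right and returns the first match it finds.
The match spans [0:31] → '-8@Qhqqf97. .smmOiqf87-e15Lqf71'.
Captured: group 1 = '-8@Qhqqf97. .smmOiqf87-e15L'.

'-8@Qhqqf97. .smmOiqf87-e15Lqf71'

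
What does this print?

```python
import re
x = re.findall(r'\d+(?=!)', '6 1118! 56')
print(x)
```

['1118']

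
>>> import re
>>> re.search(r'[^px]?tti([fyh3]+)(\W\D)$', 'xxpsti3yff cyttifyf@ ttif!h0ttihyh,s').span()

(27, 36)

Pattern: optionally any character except [px], then the literal 'tti'; then one or more of one of [fyh3] (captured); then a non-word character, then a non-digit (captured); then anchored at the end.
`re.search` tries every starting position until one works.
The match spans [27:36] → '0ttihyh,s'.
Captured: group 1 = 'hyh', group 2 = ',s'.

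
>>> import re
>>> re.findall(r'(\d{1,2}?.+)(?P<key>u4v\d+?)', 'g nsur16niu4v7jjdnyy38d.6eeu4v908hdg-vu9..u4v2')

Pattern: 1 to 2 of a digit (lazy), then one or more of any character (captured); then the literal 'u4v', then one or more of a digit (lazy) (captured as 'key').
With 2 capturing groups, `findall` returns a 2-tuple per match.

[('16niu4v7jjdnyy38d.6eeu4v908hdg-vu9..', 'u4v2')]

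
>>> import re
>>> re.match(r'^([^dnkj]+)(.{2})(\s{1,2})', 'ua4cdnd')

Pattern: anchored at the start of the string; then one or more of any character except [dnkj] (captured); then exactly 2 of any character (captured); then 1 to 2 of whitespace (captured).
`re.match` only tries the pattern at the start of the string.
Here the pattern fails at index 0, so the call returns None.

None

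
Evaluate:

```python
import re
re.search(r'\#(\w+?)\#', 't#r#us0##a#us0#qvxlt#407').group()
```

`re.search` scans for the first position where the pattern succeeds.
The match spans [1:4] → '#r#'.
Captured: group 1 = 'r'.

'#r#'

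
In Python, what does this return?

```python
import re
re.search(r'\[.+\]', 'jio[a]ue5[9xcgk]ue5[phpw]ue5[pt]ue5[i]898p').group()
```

`re.search` tries every starting position until one works.
The match spans [3:38] → '[a]ue5[9xcgk]ue5[phpw]ue5[pt]ue5[i]'.

'[a]ue5[9xcgk]ue5[phpw]ue5[pt]ue5[i]'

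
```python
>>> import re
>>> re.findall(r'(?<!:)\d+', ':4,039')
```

['039']

The negative lookahead/lookbehind blocks any match where the forbidden context is present.
Matches: at [3:6] → '039'.
`findall` yields the raw match text (1 of them) because the pattern has no groups.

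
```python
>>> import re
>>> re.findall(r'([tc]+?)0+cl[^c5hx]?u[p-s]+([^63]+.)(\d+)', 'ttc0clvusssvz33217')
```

[('ttc', 'vz3', '3217')]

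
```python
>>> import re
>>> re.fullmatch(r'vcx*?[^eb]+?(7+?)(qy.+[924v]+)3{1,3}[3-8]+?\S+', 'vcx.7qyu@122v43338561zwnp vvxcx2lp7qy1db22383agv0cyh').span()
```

This matches the literal 'vc', then zero or more of a literal 'x' (lazy), then one or more of any character except [eb] (lazy); then one or more of a literal '7' (lazy) (captured); then the literal 'qy', then one or more of any character, then one or more of one of [924v] (captured); then 1 to 3 of a literal '3', then one or more of a character in [3-8] (lazy), then one or more of a non-whitespace character.
`fullmatch` succeeds only if the pattern covers the string from start to end.
The match spans [0:52] → 'vcx.7qyu@122v43338561zwnp vvxcx2lp7qy1db22383agv0cyh'.
Captured: group 1 = '7', group 2 = 'qyu@122v43338561zwnp vvxcx2lp7qy1db22'.

(0, 52)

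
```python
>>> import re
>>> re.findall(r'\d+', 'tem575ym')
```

Pattern: one or more of a digit.
Walking the string: at [3:6] → '575'.
No capturing groups, so `findall` returns the 1 full match string.

['575']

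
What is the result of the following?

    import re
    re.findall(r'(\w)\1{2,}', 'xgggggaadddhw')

['g', 'd']

`\1` is not a pattern — it's the concrete string captured by group 1, re-applied verbatim.
Matches: at [1:6] match 'ggggg', group 1 = 'g'; at [8:11] match 'ddd', group 1 = 'd'.
Because there's exactly one group, `findall` drops the full match and keeps group 1 from each hit.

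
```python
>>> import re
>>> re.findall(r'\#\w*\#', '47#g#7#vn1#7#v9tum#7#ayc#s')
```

Matches: at [2:5] → '#g#'; at [6:11] → '#vn1#'; at [12:19] → '#v9tum#'; at [20:25] → '#ayc#'.
Since nothing is captured, `findall` lists the 4 matched substrings directly.

['#g#', '#vn1#', '#v9tum#', '#ayc#']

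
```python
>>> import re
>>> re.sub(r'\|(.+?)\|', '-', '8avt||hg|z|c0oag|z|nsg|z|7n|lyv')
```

'8avt-z-z-z-lyv'

Because the quantifier is non-greedy, it stops expanding at the earliest point where the rest of the pattern can succeed.
Matches: at [4:9] → '||hg|'; at [10:17] → '|c0oag|'; at [18:23] → '|nsg|'; at [24:28] → '|7n|'.
`sub` substitutes '-' at each match site.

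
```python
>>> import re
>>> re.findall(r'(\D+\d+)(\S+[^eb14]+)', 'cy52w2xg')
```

Pattern: one or more of a non-digit, then one or more of a digit (captured); then one or more of a non-whitespace character, then one or more of any character except [eb14] (captured).
Matches: at [0:8] match 'cy52w2xg', groups = ('cy52', 'w2xg').
`findall` packs the 2 group values into a tuple for every match.

[('cy52', 'w2xg')]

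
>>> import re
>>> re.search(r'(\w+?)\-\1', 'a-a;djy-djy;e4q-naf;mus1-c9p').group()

`\1` is not a pattern — it's the concrete string captured by group 1, re-applied verbatim.
`re.search` tries every starting position until one works.
The match spans [0:3] → 'a-a'.
Captured: group 1 = 'a'.

'a-a'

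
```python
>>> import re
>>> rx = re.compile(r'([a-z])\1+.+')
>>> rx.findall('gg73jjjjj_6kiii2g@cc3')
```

['g']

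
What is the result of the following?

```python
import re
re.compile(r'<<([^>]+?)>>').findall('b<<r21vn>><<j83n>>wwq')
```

Matches: at [1:10] match '<<r21vn>>', group 1 = 'r21vn'; at [10:18] match '<<j83n>>', group 1 = 'j83n'.
One capturing group, so `findall` returns just the captured substring from each match — 2 in all.

['r21vn', 'j83n']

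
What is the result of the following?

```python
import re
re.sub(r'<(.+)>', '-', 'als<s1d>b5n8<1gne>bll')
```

Matches: at [3:18] → '<s1d>b5n8<1gne>'.
Every occurrence is swapped for '-'.

'als-bll'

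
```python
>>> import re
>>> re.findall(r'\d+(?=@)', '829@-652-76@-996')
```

['829', '76']

Because the assertion is zero-width, the text it checks is not consumed and won't appear in the result.
Since nothing is captured, `findall` lists the 2 matched substrings directly.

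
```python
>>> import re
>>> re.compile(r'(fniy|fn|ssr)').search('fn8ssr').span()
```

(0, 2)

`re.search` tries every starting position until one works.
The match spans [0:2] → 'fn'.
Captured: group 1 = 'fn'.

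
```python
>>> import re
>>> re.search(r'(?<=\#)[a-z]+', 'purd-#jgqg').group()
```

'jgqg'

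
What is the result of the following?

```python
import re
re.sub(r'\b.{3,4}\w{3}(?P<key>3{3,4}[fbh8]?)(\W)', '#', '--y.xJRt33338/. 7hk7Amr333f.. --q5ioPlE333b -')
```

'--#. #. --#-'

The pattern matches a word boundary (`\b`, zero-width); then 3 to 4 of any character, then exactly 3 of a word character; then 3 to 4 of the literal '3', then optionally one of [fbh8] (captured as 'key'); then a non-word character (captured).
Every occurrence is swapped for '#'.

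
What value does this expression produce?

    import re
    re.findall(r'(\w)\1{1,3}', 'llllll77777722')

['l', 'l', '7', '7', '2']

The backreference `\1` re-matches whatever the first group consumed, character for character.
`findall` collects group 1 from each match (5 total).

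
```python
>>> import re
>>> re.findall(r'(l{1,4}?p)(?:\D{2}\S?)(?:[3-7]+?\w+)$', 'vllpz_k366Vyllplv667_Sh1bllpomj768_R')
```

This matches 1 to 4 of the literal 'l' (lazy), then a literal 'p' (captured); then exactly 2 of a non-digit, then optionally a non-whitespace character (non-capturing group); then one or more of a character in [3-7] (lazy), then one or more of a word character (non-capturing group); then anchored at the end.
Scanning left to right: at [1:36] match 'llpz_k366Vyllplv667_Sh1bllpomj768_R', group 1 = 'llp'.
With a single group, `findall` returns only what that group captured — 1 item.

['llp']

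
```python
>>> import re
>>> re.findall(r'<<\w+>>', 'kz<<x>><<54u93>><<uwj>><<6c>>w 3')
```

Matches: at [2:7] → '<<x>>'; at [7:16] → '<<54u93>>'; at [16:23] → '<<uwj>>'; at [23:29] → '<<6c>>'.
Since nothing is captured, `findall` lists the 4 matched substrings directly.

['<<x>>', '<<54u93>>', '<<uwj>>', '<<6c>>']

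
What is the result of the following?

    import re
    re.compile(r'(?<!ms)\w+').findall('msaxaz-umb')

The negative lookahead/lookbehind blocks any match where the forbidden context is present.
With no groups in the pattern, `findall` gives back each whole match — 2 here.

['msaxaz', 'umb']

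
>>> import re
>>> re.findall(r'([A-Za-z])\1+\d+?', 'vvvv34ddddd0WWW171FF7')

['v', 'd', 'W', 'F']

A backreference is literal: `\1` must see the identical characters the first group matched.
`findall` collects group 1 from each match (4 total).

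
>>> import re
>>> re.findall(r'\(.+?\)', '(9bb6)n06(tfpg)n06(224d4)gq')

['(9bb6)', '(tfpg)', '(224d4)']

The `?` after the quantifier makes it lazy — it takes as little as possible before letting the rest of the pattern try.
Since nothing is captured, `findall` lists the 3 matched substrings directly.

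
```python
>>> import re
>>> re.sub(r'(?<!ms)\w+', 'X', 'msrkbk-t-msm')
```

The negative lookaround is zero-width — it rules out positions where the adjacent text would match, without consuming anything.
Matches: at [0:6] → 'msrkbk'; at [7:8] → 't'; at [9:12] → 'msm'.
Every occurrence is swapped for 'X'.

'X-X-X'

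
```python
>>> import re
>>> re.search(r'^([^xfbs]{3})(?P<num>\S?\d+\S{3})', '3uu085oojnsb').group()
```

This matches anchored at the start of the string; then exactly 3 of any character except [xfbs] (captured); then optionally a non-whitespace character, then one or more of a digit, then exactly 3 of a non-whitespace character (captured as 'num').
`re.search` scans for the first position where the pattern succeeds.
The match spans [0:9] → '3uu085ooj'.
Captured: group 1 = '3uu', group 2 = '085ooj'.

'3uu085ooj'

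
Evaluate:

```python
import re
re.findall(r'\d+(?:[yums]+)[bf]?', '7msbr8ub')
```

This matches one or more of a digit; then one or more of one of [yums] (non-capturing group); then optionally one of [bf].
Scanning left to right: at [0:4] → '7msb'; at [5:8] → '8ub'.
No capturing groups, so `findall` returns the 2 full match strings.

['7msb', '8ub']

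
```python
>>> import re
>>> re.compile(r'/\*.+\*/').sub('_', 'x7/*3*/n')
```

'x7_n'

Every occurrence is swapped for '_'.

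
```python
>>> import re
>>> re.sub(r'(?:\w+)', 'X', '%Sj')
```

'%X'

This matches one or more of a word character (non-capturing group).
Matches: at [1:3] → 'Sj'.
Each match is replaced by 'X'.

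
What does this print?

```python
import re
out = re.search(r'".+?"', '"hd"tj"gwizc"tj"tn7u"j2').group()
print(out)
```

A `+?`/`*?`/`{m,n}?` starts at its minimum and grows only as far as needed for what follows to match.
The match spans [0:4] → '"hd"'.

"hd"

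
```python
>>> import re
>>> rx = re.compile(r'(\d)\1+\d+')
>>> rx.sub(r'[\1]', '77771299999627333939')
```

`\1` has to match the exact text group 1 already captured.
Matches: at [0:20] → '77771299999627333939'.
Each match is replaced using the text its own group 1 captured.

'[7]'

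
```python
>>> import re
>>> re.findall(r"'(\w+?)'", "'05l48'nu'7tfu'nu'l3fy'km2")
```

['05l48', '7tfu', 'l3fy']

`findall` collects group 1 from each match (3 total).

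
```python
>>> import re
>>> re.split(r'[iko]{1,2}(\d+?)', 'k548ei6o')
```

A non-greedy quantifier consumes as few characters as it can — just enough that the remainder of the pattern still matches from where it stops; whatever follows it matches normally.
Because the pattern has a capturing group, `split` also inserts each captured text between the pieces.

['', '5', '48e', '6', 'o']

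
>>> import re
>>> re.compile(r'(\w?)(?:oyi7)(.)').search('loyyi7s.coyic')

None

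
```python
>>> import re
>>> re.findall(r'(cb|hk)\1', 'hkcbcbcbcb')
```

['cb', 'cb']

`\1` has to match the exact text group 1 already captured.
Matches: at [2:6] match 'cbcb', group 1 = 'cb'; at [6:10] match 'cbcb', group 1 = 'cb'.
With a single group, `findall` returns only what that group captured — 2 items.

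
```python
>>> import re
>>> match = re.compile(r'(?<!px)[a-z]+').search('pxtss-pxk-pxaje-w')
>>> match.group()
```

'pxtss'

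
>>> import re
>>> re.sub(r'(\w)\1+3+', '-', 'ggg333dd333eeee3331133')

'----'

After group 1 captures some text, `\1` only succeeds where that same text appears again.
Matches: at [0:6] → 'ggg333'; at [6:11] → 'dd333'; at [11:18] → 'eeee333'; at [18:22] → '1133'.
Every occurrence is swapped for '-'.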